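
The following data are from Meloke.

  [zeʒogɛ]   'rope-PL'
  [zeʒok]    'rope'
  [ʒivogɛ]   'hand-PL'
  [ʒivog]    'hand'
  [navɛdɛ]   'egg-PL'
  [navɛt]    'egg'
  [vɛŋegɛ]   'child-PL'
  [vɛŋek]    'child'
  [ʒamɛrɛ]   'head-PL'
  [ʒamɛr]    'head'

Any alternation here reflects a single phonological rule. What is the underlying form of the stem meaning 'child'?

'child' shows [g] ~ [k] at the end of the stem ([vɛŋegɛ] vs [vɛŋek]).
But 'hand' keeps [g] in both environments ([ʒivogɛ], [ʒivog]), so there is no rule changing /g/ to [k] in isolation.
The alternation reflects intervocalic voicing: voiceless stops become voiced between vowels. /k/ is underlying.

/vɛŋek/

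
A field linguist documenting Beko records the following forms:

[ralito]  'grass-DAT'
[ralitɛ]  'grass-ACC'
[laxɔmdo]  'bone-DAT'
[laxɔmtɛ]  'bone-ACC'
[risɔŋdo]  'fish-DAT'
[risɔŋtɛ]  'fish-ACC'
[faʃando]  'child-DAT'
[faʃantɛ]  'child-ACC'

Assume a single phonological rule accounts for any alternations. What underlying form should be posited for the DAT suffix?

The DAT suffix surfaces as [-do] and [-to], depending on the final segment of the stem.
By contrast the ACC suffix keeps its initial [t] throughout — that segment must be underlying.
The DAT suffix is therefore /-do/ underlyingly, with post-vocalic devoicing: voiced stops become voiceless after a vowel.

/-do/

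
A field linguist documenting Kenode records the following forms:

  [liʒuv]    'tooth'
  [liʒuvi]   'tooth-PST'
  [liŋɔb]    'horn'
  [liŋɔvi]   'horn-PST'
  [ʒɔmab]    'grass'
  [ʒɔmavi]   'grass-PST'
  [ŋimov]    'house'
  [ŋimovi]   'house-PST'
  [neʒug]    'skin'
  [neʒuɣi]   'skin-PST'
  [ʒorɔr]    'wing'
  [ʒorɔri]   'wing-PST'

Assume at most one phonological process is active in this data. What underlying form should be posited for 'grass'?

/ʒɔmab/

The stem for 'grass' ends in [b] in [ʒɔmab] but [v] in [ʒɔmavi].
The stem 'house' ([ŋimov], [ŋimovi]) shows [v] unchanged in both environments, so [v] cannot be basic with [b] derived in isolation.
Therefore /b/ is basic and [v] is derived by intervocalic spirantization (voiced stops become fricatives between vowels).
Hence 'grass' is /ʒɔmab/ underlyingly.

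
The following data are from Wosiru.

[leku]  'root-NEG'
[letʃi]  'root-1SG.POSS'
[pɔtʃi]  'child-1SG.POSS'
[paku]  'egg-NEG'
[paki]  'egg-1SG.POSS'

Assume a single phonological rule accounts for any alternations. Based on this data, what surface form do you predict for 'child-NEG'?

[pɔku]

In [leku] and [letʃi] the final segment of 'root' alternates: [k] ~ [tʃ].
Compare 'egg', with invariant [k] in [paku] and [paki]: an analysis with underlying /k/ and a rule producing [tʃ] before the 1SG.POSS suffix would wrongly predict alternation here too.
The underlying segment must be /tʃ/; palato-alveolar /tʃ/ becomes [k] when no front vowel follows, yielding [k] there.
From [pɔtʃi] the stem 'child' is /pɔtʃ/; when no front vowel follows this yields [pɔku].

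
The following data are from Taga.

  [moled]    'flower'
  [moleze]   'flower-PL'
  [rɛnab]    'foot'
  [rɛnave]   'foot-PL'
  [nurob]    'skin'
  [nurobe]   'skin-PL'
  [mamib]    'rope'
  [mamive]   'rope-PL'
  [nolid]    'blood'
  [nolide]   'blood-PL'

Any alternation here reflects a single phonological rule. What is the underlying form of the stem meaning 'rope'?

/mamiv/

In [mamib] and [mamive] the final segment of 'rope' alternates: [b] ~ [v].
But 'skin' keeps [b] in both environments ([nurob], [nurobe]), so there is no rule changing /b/ to [v] before the PL suffix.
So /v/ is underlying, and a rule of word-final hardening — voiced fricatives become stops word-finally — gives [b].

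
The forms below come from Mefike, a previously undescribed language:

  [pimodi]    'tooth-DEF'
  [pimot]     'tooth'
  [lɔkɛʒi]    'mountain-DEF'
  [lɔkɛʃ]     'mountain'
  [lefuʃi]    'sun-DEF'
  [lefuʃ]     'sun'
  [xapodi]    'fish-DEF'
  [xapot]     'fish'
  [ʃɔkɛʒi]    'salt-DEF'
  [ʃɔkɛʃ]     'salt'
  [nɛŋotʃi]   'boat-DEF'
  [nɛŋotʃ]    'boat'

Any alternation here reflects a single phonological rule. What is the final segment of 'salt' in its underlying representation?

'salt' shows [ʒ] ~ [ʃ] at the end of the stem ([ʃɔkɛʒi] vs [ʃɔkɛʃ]).
The stem 'sun' ([lefuʃi], [lefuʃ]) shows [ʃ] unchanged in both environments, so [ʃ] cannot be basic with [ʒ] derived before the DEF suffix.
Therefore /ʒ/ is basic and [ʃ] is derived by word-final obstruent devoicing (voiced obstruents become voiceless word-finally).

/ʒ/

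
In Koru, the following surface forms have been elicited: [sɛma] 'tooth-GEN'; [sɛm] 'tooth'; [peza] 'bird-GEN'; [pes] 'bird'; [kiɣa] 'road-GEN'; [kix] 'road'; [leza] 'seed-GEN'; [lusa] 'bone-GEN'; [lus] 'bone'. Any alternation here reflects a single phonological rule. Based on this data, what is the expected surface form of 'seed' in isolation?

[les]

'bird' shows [z] ~ [s] at the end of the stem ([peza] vs [pes]).
If /s/ were underlying and a rule turned it into [z] before the GEN suffix, 'bone' would also alternate; but it has [s] in both [lusa] and [lus].
The underlying segment must be /z/; voiced obstruents become voiceless word-finally, yielding [s] there.
From [leza] the stem 'seed' is /lez/; word-finally this yields [les].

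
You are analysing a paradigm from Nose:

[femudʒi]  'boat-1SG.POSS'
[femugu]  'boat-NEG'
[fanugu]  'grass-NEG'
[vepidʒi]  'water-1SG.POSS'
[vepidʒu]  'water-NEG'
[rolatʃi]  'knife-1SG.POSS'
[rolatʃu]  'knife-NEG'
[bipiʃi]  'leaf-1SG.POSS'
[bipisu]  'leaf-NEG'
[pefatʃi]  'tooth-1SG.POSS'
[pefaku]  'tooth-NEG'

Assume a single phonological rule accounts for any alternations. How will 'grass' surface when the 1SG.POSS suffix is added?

The root 'boat' surfaces as [femudʒi] and [femugu], with a stem-final [dʒ] ~ [g] alternation.
If /dʒ/ were underlying and a rule turned it into [g] before the NEG suffix, 'water' would also alternate; but it has [dʒ] in both [vepidʒi] and [vepidʒu].
So /g/ is underlying, and a rule of palatalization before a front vowel — /k/, /g/ and /s/ become palato-alveolar [tʃ], [dʒ] and [ʃ] before a front vowel — gives [dʒ].
The one attested form of 'grass', [fanugu], shows underlying /fanug/. Applying the same rule before a front vowel gives [fanudʒi].

[fanudʒi]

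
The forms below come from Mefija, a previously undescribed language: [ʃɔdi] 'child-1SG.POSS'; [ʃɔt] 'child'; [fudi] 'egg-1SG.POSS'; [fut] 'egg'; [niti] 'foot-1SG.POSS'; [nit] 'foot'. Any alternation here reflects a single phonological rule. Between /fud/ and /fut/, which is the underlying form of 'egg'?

/fud/

'egg' shows [d] ~ [t] at the end of the stem ([fudi] vs [fut]).
But 'foot' keeps [t] in both environments ([niti], [nit]), so there is no rule changing /t/ to [d] before the 1SG.POSS suffix.
The alternation reflects word-final obstruent devoicing: voiced obstruents become voiceless word-finally. /d/ is underlying.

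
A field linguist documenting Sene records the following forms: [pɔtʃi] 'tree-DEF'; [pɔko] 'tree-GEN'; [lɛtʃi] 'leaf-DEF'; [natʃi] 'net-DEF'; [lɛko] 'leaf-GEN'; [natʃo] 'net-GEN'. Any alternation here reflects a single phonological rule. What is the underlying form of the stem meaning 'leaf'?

'leaf' shows [tʃ] ~ [k] at the end of the stem ([lɛtʃi] vs [lɛko]).
But 'net' keeps [tʃ] in both environments ([natʃi], [natʃo]), so there is no rule changing /tʃ/ to [k] before the GEN suffix.
The alternation reflects palatalization before a front vowel: /k/ becomes palato-alveolar [tʃ] before a front vowel. /k/ is underlying.

/lɛk/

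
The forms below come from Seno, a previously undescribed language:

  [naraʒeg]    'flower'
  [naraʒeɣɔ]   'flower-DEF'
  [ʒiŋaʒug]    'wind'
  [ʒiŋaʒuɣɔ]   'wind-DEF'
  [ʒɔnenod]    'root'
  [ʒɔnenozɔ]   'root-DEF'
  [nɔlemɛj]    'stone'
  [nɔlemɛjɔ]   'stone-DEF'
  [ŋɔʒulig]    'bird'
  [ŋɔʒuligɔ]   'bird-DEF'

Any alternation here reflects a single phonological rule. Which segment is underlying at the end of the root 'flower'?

/ɣ/

The stem for 'flower' ends in [g] in [naraʒeg] but [ɣ] in [naraʒeɣɔ].
If /g/ were underlying and a rule turned it into [ɣ] before the DEF suffix, 'bird' would also alternate; but it has [g] in both [ŋɔʒulig] and [ŋɔʒuligɔ].
So /ɣ/ is underlying, and a rule of word-final hardening — voiced fricatives become stops word-finally — gives [g].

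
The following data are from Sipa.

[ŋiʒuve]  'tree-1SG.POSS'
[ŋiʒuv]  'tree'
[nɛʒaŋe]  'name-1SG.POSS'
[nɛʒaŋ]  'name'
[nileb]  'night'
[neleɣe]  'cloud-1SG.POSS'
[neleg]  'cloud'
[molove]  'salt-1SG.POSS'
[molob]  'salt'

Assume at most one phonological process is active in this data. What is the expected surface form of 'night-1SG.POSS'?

In [molove] and [molob] the final segment of 'salt' alternates: [v] ~ [b].
If /v/ were underlying and a rule turned it into [b] in isolation, 'tree' would also alternate; but it has [v] in both [ŋiʒuve] and [ŋiʒuv].
So /b/ is underlying, and a rule of intervocalic spirantization — voiced stops become fricatives between vowels — gives [v].
The one attested form of 'night', [nileb], shows underlying /nileb/. Applying the same rule between vowels gives [nileve].

[nileve]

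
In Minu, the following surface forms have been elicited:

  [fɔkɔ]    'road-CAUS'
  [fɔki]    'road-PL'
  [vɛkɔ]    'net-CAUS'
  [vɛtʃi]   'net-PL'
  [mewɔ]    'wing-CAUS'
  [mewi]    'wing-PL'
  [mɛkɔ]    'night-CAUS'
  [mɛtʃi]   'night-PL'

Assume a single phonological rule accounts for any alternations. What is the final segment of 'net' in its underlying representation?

The stem for 'net' ends in [k] in [vɛkɔ] but [tʃ] in [vɛtʃi].
Compare 'road', with invariant [k] in [fɔkɔ] and [fɔki]: an analysis with underlying /k/ and a rule producing [tʃ] before the PL suffix would wrongly predict alternation here too.
So /tʃ/ is underlying, and a rule of depalatalization — palato-alveolar /tʃ/ becomes [k] when no front vowel follows — gives [k].

/tʃ/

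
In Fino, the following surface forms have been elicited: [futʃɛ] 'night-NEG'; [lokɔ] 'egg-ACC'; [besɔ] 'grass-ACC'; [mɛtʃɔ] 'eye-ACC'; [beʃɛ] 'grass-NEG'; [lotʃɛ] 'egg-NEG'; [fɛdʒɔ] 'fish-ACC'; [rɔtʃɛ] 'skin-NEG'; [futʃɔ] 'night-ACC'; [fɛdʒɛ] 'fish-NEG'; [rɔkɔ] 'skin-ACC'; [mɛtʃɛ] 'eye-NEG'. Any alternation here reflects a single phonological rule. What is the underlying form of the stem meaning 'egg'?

In [lokɔ] and [lotʃɛ] the final segment of 'egg' alternates: [k] ~ [tʃ].
Compare 'night', with invariant [tʃ] in [futʃɔ] and [futʃɛ]: an analysis with underlying /tʃ/ and a rule producing [k] before the ACC suffix would wrongly predict alternation here too.
The alternation reflects palatalization before a front vowel: /k/ and /s/ become palato-alveolar [tʃ] and [ʃ] before a front vowel. /k/ is underlying.

/lok/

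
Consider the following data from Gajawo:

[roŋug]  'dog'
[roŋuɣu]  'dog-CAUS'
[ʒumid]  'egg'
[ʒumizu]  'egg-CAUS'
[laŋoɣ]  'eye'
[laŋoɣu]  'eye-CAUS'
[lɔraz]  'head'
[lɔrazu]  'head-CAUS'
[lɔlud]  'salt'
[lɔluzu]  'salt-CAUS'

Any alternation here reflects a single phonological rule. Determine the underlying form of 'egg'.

/ʒumid/

The stem for 'egg' ends in [d] in [ʒumid] but [z] in [ʒumizu].
The stem 'head' ([lɔraz], [lɔrazu]) shows [z] unchanged in both environments, so [z] cannot be basic with [d] derived in isolation.
Therefore /d/ is basic and [z] is derived by intervocalic spirantization (voiced stops become fricatives between vowels).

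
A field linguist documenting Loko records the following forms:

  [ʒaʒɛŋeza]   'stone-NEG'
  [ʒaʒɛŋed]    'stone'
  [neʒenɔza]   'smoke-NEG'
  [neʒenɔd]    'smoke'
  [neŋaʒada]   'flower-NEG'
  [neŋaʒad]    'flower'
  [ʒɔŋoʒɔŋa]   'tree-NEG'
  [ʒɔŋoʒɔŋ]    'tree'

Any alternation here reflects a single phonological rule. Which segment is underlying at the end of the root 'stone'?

/z/

In [ʒaʒɛŋeza] and [ʒaʒɛŋed] the final segment of 'stone' alternates: [z] ~ [d].
The stem 'flower' ([neŋaʒada], [neŋaʒad]) shows [d] unchanged in both environments, so [d] cannot be basic with [z] derived before the NEG suffix.
The underlying segment must be /z/; voiced fricatives become stops word-finally, yielding [d] there.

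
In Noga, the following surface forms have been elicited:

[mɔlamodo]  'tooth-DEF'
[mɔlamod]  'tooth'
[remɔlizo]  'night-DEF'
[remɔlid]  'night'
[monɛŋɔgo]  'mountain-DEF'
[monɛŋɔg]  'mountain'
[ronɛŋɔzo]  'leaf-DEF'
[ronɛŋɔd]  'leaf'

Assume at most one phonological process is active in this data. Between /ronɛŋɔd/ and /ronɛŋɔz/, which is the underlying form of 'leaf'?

/ronɛŋɔz/

In [ronɛŋɔzo] and [ronɛŋɔd] the final segment of 'leaf' alternates: [z] ~ [d].
But 'tooth' keeps [d] in both environments ([mɔlamodo], [mɔlamod]), so there is no rule changing /d/ to [z] before the DEF suffix.
The alternation reflects word-final hardening: voiced fricatives become stops word-finally. /z/ is underlying.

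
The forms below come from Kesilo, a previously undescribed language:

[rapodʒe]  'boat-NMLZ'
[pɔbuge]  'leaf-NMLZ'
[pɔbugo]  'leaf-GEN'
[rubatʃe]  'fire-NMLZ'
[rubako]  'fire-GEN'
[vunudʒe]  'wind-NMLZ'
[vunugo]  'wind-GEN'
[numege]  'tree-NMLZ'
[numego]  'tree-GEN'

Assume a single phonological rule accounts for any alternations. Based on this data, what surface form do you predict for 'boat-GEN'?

The stem for 'wind' ends in [dʒ] in [vunudʒe] but [g] in [vunugo].
But 'leaf' keeps [g] in both environments ([pɔbuge], [pɔbugo]), so there is no rule changing /g/ to [dʒ] before the NMLZ suffix.
Therefore /dʒ/ is basic and [g] is derived by depalatalization (palato-alveolar /tʃ/ and /dʒ/ become [k] and [g] when no front vowel follows).
From [rapodʒe] the stem 'boat' is /rapodʒ/; when no front vowel follows this yields [rapogo].

[rapogo]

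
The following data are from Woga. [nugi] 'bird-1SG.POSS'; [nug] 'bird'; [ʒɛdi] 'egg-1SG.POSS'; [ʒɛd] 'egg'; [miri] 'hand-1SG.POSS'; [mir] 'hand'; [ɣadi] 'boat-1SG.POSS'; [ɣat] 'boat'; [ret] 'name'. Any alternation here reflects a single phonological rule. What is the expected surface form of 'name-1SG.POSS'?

The root 'boat' surfaces as [ɣadi] and [ɣat], with a stem-final [d] ~ [t] alternation.
Compare 'egg', with invariant [d] in [ʒɛdi] and [ʒɛd]: an analysis with underlying /d/ and a rule producing [t] in isolation would wrongly predict alternation here too.
So /t/ is underlying, and a rule of intervocalic voicing — voiceless stops become voiced between vowels — gives [d].
From [ret] the stem 'name' is /ret/; between vowels this yields [redi].

[redi]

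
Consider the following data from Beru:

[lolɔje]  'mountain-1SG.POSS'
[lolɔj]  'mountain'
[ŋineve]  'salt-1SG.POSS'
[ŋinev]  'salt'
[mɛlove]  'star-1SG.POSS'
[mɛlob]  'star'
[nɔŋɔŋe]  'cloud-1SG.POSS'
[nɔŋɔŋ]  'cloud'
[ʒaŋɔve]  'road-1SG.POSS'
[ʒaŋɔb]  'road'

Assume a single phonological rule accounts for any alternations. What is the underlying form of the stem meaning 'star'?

/mɛlob/

The stem for 'star' ends in [v] in [mɛlove] but [b] in [mɛlob].
If /v/ were underlying and a rule turned it into [b] in isolation, 'salt' would also alternate; but it has [v] in both [ŋineve] and [ŋinev].
The alternation reflects intervocalic spirantization: voiced stops become fricatives between vowels. /b/ is underlying.
The underlying form of 'star' is therefore /mɛlob/.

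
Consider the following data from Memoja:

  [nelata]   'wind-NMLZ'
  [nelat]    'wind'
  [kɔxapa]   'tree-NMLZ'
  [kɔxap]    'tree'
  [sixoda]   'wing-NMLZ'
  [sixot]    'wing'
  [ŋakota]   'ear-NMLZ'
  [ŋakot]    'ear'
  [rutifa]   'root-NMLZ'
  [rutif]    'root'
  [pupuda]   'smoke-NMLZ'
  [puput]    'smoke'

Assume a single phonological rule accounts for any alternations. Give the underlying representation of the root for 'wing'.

In [sixoda] and [sixot] the final segment of 'wing' alternates: [d] ~ [t].
But 'wind' keeps [t] in both environments ([nelata], [nelat]), so there is no rule changing /t/ to [d] before the NMLZ suffix.
Therefore /d/ is basic and [t] is derived by word-final obstruent devoicing (voiced obstruents become voiceless word-finally).

/sixod/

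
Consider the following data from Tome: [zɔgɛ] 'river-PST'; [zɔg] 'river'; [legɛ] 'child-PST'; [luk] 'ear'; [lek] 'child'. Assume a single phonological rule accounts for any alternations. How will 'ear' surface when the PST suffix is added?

[lugɛ]

The stem for 'child' ends in [g] in [legɛ] but [k] in [lek].
The stem 'river' ([zɔgɛ], [zɔg]) shows [g] unchanged in both environments, so [g] cannot be basic with [k] derived in isolation.
The alternation reflects intervocalic voicing: voiceless stops become voiced between vowels. /k/ is underlying.
The one attested form of 'ear', [luk], shows underlying /luk/. Applying the same rule between vowels gives [lugɛ].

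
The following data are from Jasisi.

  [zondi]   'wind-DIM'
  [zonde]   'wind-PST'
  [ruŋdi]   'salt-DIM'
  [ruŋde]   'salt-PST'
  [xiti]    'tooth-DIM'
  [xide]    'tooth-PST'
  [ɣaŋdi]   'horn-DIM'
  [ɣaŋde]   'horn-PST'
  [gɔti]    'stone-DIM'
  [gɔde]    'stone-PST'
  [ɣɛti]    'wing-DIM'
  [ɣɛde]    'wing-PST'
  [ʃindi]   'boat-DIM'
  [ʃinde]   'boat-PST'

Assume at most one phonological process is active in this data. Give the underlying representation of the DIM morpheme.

The DIM suffix surfaces as [-di] and [-ti], depending on the final segment of the stem.
The PST suffix, which begins with [d], is invariant after every stem; so [d] is not altered by any rule here.
The DIM suffix is therefore /-ti/ underlyingly, with post-nasal voicing: voiceless stops become voiced after a nasal.

/-ti/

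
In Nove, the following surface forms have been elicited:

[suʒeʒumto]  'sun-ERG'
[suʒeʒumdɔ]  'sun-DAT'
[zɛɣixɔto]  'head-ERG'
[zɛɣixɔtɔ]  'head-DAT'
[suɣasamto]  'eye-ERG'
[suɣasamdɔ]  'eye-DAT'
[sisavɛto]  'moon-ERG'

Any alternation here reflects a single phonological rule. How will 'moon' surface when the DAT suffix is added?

The DAT morpheme has two allomorphs, [-dɔ] and [-tɔ].
By contrast the ERG suffix keeps its initial [t] throughout — that segment must be underlying.
The DAT suffix is therefore /-dɔ/ underlyingly, with post-vocalic devoicing: voiced stops become voiceless after a vowel.
After 'moon', which ends in a vowel, the suffix surfaces as [-tɔ], giving [sisavɛtɔ].

[sisavɛtɔ]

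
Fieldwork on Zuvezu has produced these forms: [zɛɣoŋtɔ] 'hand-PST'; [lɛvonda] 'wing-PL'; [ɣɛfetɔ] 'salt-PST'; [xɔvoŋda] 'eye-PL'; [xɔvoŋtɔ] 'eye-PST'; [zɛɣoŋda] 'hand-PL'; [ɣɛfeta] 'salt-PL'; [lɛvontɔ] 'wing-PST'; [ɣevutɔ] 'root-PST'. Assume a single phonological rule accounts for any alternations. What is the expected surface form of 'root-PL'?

[ɣevuta]

The PL morpheme has two allomorphs, [-da] and [-ta].
By contrast the PST suffix keeps its initial [t] throughout — that segment must be underlying.
So the underlying form is /-da/, and voiced stops become voiceless after a vowel.
After 'root', which ends in a vowel, the suffix surfaces as [-ta], giving [ɣevuta].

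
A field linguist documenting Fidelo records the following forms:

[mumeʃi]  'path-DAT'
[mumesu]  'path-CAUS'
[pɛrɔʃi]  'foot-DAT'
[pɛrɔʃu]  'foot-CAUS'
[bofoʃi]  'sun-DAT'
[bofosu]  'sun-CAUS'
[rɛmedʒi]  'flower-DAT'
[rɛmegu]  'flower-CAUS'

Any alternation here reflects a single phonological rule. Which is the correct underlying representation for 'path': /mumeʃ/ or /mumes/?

In [mumeʃi] and [mumesu] the final segment of 'path' alternates: [ʃ] ~ [s].
The stem 'foot' ([pɛrɔʃi], [pɛrɔʃu]) shows [ʃ] unchanged in both environments, so [ʃ] cannot be basic with [s] derived before the CAUS suffix.
Therefore /s/ is basic and [ʃ] is derived by palatalization before a front vowel (/g/ and /s/ become palato-alveolar [dʒ] and [ʃ] before a front vowel).

/mumes/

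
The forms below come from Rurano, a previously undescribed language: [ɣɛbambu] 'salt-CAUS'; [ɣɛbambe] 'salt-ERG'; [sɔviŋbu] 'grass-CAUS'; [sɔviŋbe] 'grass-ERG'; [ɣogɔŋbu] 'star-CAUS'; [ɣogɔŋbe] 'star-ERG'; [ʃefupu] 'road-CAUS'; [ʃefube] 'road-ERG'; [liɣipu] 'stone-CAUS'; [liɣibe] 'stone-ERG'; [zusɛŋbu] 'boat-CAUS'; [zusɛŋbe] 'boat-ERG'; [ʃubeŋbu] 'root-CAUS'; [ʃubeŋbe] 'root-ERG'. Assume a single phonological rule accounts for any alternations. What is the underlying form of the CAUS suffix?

/-pu/

The CAUS suffix surfaces as [-bu] and [-pu], depending on the final segment of the stem.
By contrast the ERG suffix keeps its initial [b] throughout — that segment must be underlying.
The CAUS suffix is therefore /-pu/ underlyingly, with post-nasal voicing: voiceless stops become voiced after a nasal.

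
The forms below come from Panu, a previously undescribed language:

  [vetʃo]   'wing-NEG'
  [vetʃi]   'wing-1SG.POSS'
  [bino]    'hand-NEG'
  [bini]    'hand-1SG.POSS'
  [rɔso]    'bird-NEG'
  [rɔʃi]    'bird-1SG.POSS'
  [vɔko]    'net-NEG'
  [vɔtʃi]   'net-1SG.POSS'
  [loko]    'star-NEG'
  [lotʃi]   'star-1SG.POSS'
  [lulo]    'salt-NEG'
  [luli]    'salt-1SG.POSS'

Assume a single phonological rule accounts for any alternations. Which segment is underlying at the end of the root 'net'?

/k/

The stem for 'net' ends in [k] in [vɔko] but [tʃ] in [vɔtʃi].
The stem 'wing' ([vetʃo], [vetʃi]) shows [tʃ] unchanged in both environments, so [tʃ] cannot be basic with [k] derived before the NEG suffix.
So /k/ is underlying, and a rule of palatalization before a front vowel — /k/ and /s/ become palato-alveolar [tʃ] and [ʃ] before a front vowel — gives [tʃ].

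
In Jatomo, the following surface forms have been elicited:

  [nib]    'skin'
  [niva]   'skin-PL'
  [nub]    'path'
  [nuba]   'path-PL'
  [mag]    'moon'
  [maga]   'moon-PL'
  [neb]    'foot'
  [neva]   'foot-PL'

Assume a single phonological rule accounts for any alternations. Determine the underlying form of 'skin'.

/niv/

The stem for 'skin' ends in [b] in [nib] but [v] in [niva].
The stem 'path' ([nub], [nuba]) shows [b] unchanged in both environments, so [b] cannot be basic with [v] derived before the PL suffix.
So /v/ is underlying, and a rule of word-final hardening — voiced fricatives become stops word-finally — gives [b].
The underlying form of 'skin' is therefore /niv/.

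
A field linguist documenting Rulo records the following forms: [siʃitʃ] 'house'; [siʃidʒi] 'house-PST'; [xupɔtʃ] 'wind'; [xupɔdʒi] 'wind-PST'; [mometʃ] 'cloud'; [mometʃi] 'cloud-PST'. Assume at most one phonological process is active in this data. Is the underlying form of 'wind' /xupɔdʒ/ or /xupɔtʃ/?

'wind' shows [tʃ] ~ [dʒ] at the end of the stem ([xupɔtʃ] vs [xupɔdʒi]).
Compare 'cloud', with invariant [tʃ] in [mometʃ] and [mometʃi]: an analysis with underlying /tʃ/ and a rule producing [dʒ] before the PST suffix would wrongly predict alternation here too.
The alternation reflects word-final obstruent devoicing: voiced obstruents become voiceless word-finally. /dʒ/ is underlying.

/xupɔdʒ/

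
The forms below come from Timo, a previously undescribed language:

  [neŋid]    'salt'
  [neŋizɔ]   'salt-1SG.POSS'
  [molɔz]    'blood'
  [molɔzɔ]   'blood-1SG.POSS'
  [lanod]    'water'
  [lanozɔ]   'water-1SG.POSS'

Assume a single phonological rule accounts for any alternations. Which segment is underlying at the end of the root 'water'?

'water' shows [d] ~ [z] at the end of the stem ([lanod] vs [lanozɔ]).
Compare 'blood', with invariant [z] in [molɔz] and [molɔzɔ]: an analysis with underlying /z/ and a rule producing [d] in isolation would wrongly predict alternation here too.
So /d/ is underlying, and a rule of intervocalic spirantization — voiced stops become fricatives between vowels — gives [z].

/d/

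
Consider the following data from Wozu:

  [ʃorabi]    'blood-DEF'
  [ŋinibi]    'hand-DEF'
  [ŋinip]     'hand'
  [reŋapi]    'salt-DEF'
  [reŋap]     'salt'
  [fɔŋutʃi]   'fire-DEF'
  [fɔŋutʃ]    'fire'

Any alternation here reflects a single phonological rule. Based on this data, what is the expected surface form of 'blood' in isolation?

'hand' shows [b] ~ [p] at the end of the stem ([ŋinibi] vs [ŋinip]).
But 'salt' keeps [p] in both environments ([reŋapi], [reŋap]), so there is no rule changing /p/ to [b] before the DEF suffix.
The underlying segment must be /b/; voiced obstruents become voiceless word-finally, yielding [p] there.
The one attested form of 'blood', [ʃorabi], shows underlying /ʃorab/. Applying the same rule word-finally gives [ʃorap].

[ʃorap]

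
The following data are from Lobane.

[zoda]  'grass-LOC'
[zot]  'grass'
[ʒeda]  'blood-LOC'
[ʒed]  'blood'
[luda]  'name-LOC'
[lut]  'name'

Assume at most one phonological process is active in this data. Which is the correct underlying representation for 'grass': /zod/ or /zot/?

In [zoda] and [zot] the final segment of 'grass' alternates: [d] ~ [t].
But 'blood' keeps [d] in both environments ([ʒeda], [ʒed]), so there is no rule changing /d/ to [t] in isolation.
The underlying segment must be /t/; voiceless stops become voiced between vowels, yielding [d] there.

/zot/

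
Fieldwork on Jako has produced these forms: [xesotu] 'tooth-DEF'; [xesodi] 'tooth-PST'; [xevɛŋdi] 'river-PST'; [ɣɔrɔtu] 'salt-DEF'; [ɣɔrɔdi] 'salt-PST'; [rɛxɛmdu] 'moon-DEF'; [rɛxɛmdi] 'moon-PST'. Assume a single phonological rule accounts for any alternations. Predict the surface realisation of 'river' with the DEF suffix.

[xevɛŋdu]

The DEF morpheme has two allomorphs, [-du] and [-tu].
The PST suffix, which begins with [d], is invariant after every stem; so [d] is not altered by any rule here.
The DEF suffix is therefore /-tu/ underlyingly, with post-nasal voicing: voiceless stops become voiced after a nasal.
After 'river', which ends in a nasal, the suffix surfaces as [-du], giving [xevɛŋdu].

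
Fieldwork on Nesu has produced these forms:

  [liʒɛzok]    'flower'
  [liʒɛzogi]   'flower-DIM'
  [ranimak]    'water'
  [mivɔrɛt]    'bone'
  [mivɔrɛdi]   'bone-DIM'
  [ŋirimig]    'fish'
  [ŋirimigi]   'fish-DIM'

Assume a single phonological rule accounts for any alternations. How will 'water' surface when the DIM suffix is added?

'flower' shows [k] ~ [g] at the end of the stem ([liʒɛzok] vs [liʒɛzogi]).
But 'fish' keeps [g] in both environments ([ŋirimig], [ŋirimigi]), so there is no rule changing /g/ to [k] in isolation.
The alternation reflects intervocalic voicing: voiceless stops become voiced between vowels. /k/ is underlying.
From [ranimak] the stem 'water' is /ranimak/; between vowels this yields [ranimagi].

[ranimagi]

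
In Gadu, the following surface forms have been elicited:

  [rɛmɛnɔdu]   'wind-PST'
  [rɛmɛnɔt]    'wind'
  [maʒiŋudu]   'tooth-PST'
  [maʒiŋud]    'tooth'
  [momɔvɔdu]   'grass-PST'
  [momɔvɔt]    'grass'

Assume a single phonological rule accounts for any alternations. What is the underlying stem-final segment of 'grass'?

/t/

'grass' shows [d] ~ [t] at the end of the stem ([momɔvɔdu] vs [momɔvɔt]).
But 'tooth' keeps [d] in both environments ([maʒiŋudu], [maʒiŋud]), so there is no rule changing /d/ to [t] in isolation.
The underlying segment must be /t/; voiceless stops become voiced between vowels, yielding [d] there.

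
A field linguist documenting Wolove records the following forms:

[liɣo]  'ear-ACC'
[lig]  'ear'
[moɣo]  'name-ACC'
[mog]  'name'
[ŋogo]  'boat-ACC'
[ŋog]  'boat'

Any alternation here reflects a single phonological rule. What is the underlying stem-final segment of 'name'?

In [moɣo] and [mog] the final segment of 'name' alternates: [ɣ] ~ [g].
If /g/ were underlying and a rule turned it into [ɣ] before the ACC suffix, 'boat' would also alternate; but it has [g] in both [ŋogo] and [ŋog].
The underlying segment must be /ɣ/; voiced fricatives become stops word-finally, yielding [g] there.

/ɣ/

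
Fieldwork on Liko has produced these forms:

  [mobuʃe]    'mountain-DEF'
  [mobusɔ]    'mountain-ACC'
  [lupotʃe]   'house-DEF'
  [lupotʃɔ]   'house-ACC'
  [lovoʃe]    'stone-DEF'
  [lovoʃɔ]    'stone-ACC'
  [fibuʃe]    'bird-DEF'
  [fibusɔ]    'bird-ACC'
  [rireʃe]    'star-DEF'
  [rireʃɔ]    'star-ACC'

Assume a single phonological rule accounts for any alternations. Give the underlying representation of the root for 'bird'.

The stem for 'bird' ends in [ʃ] in [fibuʃe] but [s] in [fibusɔ].
But 'stone' keeps [ʃ] in both environments ([lovoʃe], [lovoʃɔ]), so there is no rule changing /ʃ/ to [s] before the ACC suffix.
So /s/ is underlying, and a rule of palatalization before a front vowel — /s/ becomes palato-alveolar [ʃ] before a front vowel — gives [ʃ].
So 'bird' = /fibus/.

/fibus/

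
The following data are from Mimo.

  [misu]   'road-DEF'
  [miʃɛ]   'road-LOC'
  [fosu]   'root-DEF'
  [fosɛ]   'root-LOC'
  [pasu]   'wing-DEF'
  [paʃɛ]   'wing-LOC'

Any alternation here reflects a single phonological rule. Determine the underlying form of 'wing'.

The root 'wing' surfaces as [pasu] and [paʃɛ], with a stem-final [s] ~ [ʃ] alternation.
If /s/ were underlying and a rule turned it into [ʃ] before the LOC suffix, 'root' would also alternate; but it has [s] in both [fosu] and [fosɛ].
Therefore /ʃ/ is basic and [s] is derived by depalatalization (palato-alveolar /ʃ/ becomes [s] when no front vowel follows).
The underlying form of 'wing' is therefore /paʃ/.

/paʃ/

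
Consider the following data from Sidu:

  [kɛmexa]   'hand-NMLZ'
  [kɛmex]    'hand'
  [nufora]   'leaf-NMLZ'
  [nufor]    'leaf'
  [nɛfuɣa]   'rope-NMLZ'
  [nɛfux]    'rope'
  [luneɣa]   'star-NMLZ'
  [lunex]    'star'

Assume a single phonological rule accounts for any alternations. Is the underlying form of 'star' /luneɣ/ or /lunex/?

/luneɣ/

The root 'star' surfaces as [luneɣa] and [lunex], with a stem-final [ɣ] ~ [x] alternation.
The stem 'hand' ([kɛmexa], [kɛmex]) shows [x] unchanged in both environments, so [x] cannot be basic with [ɣ] derived before the NMLZ suffix.
The alternation reflects word-final obstruent devoicing: voiced obstruents become voiceless word-finally. /ɣ/ is underlying.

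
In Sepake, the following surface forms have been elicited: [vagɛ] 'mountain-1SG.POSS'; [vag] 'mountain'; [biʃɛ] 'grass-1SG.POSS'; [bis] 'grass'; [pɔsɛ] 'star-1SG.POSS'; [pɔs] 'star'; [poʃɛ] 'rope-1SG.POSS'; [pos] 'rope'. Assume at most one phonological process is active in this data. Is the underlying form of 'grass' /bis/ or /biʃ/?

/biʃ/

In [biʃɛ] and [bis] the final segment of 'grass' alternates: [ʃ] ~ [s].
If /s/ were underlying and a rule turned it into [ʃ] before the 1SG.POSS suffix, 'star' would also alternate; but it has [s] in both [pɔsɛ] and [pɔs].
The alternation reflects depalatalization: palato-alveolar /ʃ/ becomes [s] when no front vowel follows. /ʃ/ is underlying.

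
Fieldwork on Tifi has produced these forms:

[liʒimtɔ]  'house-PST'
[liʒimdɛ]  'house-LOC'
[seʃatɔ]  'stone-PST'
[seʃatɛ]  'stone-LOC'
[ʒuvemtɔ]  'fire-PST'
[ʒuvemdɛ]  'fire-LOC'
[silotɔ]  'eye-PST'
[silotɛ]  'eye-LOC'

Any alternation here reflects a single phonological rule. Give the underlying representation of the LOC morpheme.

/-dɛ/

The LOC suffix surfaces as [-dɛ] and [-tɛ], depending on the final segment of the stem.
The PST suffix, which begins with [t], is invariant after every stem; so [t] is not altered by any rule here.
So the underlying form is /-dɛ/, and voiced stops become voiceless after a vowel.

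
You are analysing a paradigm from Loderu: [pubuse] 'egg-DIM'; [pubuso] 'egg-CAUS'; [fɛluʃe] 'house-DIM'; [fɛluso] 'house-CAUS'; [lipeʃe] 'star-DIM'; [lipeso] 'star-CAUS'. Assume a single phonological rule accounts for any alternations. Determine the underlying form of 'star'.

/lipeʃ/

'star' shows [ʃ] ~ [s] at the end of the stem ([lipeʃe] vs [lipeso]).
Compare 'egg', with invariant [s] in [pubuse] and [pubuso]: an analysis with underlying /s/ and a rule producing [ʃ] before the DIM suffix would wrongly predict alternation here too.
Therefore /ʃ/ is basic and [s] is derived by depalatalization (palato-alveolar /ʃ/ becomes [s] when no front vowel follows).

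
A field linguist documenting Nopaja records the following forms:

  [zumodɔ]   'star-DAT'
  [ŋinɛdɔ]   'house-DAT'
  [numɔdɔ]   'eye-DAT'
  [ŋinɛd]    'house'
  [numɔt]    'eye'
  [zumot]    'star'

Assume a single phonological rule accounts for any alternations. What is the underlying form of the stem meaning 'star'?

/zumot/

In [zumodɔ] and [zumot] the final segment of 'star' alternates: [d] ~ [t].
Compare 'house', with invariant [d] in [ŋinɛdɔ] and [ŋinɛd]: an analysis with underlying /d/ and a rule producing [t] in isolation would wrongly predict alternation here too.
Therefore /t/ is basic and [d] is derived by intervocalic voicing (voiceless stops become voiced between vowels).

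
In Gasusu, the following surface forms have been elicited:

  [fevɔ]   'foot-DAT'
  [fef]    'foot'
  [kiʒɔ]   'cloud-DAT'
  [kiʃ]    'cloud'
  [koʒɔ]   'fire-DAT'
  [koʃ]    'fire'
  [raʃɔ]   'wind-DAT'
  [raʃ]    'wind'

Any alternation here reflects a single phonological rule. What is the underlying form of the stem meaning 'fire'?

In [koʒɔ] and [koʃ] the final segment of 'fire' alternates: [ʒ] ~ [ʃ].
Compare 'wind', with invariant [ʃ] in [raʃɔ] and [raʃ]: an analysis with underlying /ʃ/ and a rule producing [ʒ] before the DAT suffix would wrongly predict alternation here too.
Therefore /ʒ/ is basic and [ʃ] is derived by word-final obstruent devoicing (voiced obstruents become voiceless word-finally).
So 'fire' = /koʒ/.

/koʒ/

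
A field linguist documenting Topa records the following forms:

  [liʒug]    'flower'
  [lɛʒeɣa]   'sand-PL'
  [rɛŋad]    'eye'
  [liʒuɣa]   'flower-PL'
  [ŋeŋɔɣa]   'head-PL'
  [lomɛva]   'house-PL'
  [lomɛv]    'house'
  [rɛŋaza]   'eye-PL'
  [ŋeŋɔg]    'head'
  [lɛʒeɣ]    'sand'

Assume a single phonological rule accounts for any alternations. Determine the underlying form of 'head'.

/ŋeŋɔg/

The root 'head' surfaces as [ŋeŋɔg] and [ŋeŋɔɣa], with a stem-final [g] ~ [ɣ] alternation.
Compare 'sand', with invariant [ɣ] in [lɛʒeɣ] and [lɛʒeɣa]: an analysis with underlying /ɣ/ and a rule producing [g] in isolation would wrongly predict alternation here too.
Therefore /g/ is basic and [ɣ] is derived by intervocalic spirantization (voiced stops become fricatives between vowels).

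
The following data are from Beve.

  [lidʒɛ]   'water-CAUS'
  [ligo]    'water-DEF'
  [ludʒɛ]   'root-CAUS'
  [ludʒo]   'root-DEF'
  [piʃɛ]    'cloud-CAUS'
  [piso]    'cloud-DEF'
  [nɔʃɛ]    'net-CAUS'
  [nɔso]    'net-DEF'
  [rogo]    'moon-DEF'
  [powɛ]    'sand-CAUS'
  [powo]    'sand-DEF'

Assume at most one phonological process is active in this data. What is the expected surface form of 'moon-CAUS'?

[rodʒɛ]

'water' shows [dʒ] ~ [g] at the end of the stem ([lidʒɛ] vs [ligo]).
The stem 'root' ([ludʒɛ], [ludʒo]) shows [dʒ] unchanged in both environments, so [dʒ] cannot be basic with [g] derived before the DEF suffix.
So /g/ is underlying, and a rule of palatalization before a front vowel — /g/ and /s/ become palato-alveolar [dʒ] and [ʃ] before a front vowel — gives [dʒ].
The one attested form of 'moon', [rogo], shows underlying /rog/. Applying the same rule before a front vowel gives [rodʒɛ].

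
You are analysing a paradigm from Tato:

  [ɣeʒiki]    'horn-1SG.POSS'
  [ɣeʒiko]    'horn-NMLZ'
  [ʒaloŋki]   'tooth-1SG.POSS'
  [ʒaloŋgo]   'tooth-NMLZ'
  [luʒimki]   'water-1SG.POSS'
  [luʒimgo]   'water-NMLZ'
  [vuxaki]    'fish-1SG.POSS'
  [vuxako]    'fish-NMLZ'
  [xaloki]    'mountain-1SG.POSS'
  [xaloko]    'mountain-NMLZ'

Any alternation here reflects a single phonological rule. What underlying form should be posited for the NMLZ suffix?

The NMLZ morpheme has two allomorphs, [-go] and [-ko].
By contrast the 1SG.POSS suffix keeps its initial [k] throughout — that segment must be underlying.
The NMLZ suffix is therefore /-go/ underlyingly, with post-vocalic devoicing: voiced stops become voiceless after a vowel.

/-go/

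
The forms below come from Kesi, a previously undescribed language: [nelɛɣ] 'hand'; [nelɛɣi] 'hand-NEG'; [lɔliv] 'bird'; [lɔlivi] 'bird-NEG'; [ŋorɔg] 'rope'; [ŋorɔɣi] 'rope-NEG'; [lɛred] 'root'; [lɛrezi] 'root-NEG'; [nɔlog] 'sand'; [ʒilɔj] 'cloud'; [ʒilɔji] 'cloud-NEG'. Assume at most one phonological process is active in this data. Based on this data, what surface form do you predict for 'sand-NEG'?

[nɔloɣi]

In [ŋorɔg] and [ŋorɔɣi] the final segment of 'rope' alternates: [g] ~ [ɣ].
But 'hand' keeps [ɣ] in both environments ([nelɛɣ], [nelɛɣi]), so there is no rule changing /ɣ/ to [g] in isolation.
The alternation reflects intervocalic spirantization: voiced stops become fricatives between vowels. /g/ is underlying.
The one attested form of 'sand', [nɔlog], shows underlying /nɔlog/. Applying the same rule between vowels gives [nɔloɣi].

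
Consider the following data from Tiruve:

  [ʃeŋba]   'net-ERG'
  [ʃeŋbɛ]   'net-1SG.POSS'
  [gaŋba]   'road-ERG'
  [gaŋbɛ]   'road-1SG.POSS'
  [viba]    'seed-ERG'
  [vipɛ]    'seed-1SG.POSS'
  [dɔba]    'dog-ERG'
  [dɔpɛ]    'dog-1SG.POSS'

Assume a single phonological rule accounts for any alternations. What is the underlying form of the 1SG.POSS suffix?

The 1SG.POSS suffix surfaces as [-bɛ] and [-pɛ], depending on the final segment of the stem.
By contrast the ERG suffix keeps its initial [b] throughout — that segment must be underlying.
So the underlying form is /-pɛ/, and voiceless stops become voiced after a nasal.

/-pɛ/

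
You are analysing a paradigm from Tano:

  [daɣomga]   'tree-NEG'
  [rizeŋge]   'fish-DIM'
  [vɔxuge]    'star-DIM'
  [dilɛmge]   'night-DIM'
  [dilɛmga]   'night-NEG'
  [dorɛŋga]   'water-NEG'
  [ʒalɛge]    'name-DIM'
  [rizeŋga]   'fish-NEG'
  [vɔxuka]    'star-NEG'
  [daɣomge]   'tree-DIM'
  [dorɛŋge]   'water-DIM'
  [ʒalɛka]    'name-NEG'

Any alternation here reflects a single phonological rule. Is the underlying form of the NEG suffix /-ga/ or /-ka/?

/-ka/

The NEG suffix surfaces as [-ga] and [-ka], depending on the final segment of the stem.
By contrast the DIM suffix keeps its initial [g] throughout — that segment must be underlying.
So the underlying form is /-ka/, and voiceless stops become voiced after a nasal.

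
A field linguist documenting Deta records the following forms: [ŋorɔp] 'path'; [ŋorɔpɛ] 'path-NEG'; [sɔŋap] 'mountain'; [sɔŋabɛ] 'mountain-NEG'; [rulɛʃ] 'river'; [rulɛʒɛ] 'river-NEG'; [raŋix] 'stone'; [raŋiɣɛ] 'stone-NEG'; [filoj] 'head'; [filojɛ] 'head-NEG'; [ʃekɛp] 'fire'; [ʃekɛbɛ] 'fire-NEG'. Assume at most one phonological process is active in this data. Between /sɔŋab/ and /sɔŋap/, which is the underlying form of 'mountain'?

/sɔŋab/

The root 'mountain' surfaces as [sɔŋap] and [sɔŋabɛ], with a stem-final [p] ~ [b] alternation.
The stem 'path' ([ŋorɔp], [ŋorɔpɛ]) shows [p] unchanged in both environments, so [p] cannot be basic with [b] derived before the NEG suffix.
The alternation reflects word-final obstruent devoicing: voiced obstruents become voiceless word-finally. /b/ is underlying.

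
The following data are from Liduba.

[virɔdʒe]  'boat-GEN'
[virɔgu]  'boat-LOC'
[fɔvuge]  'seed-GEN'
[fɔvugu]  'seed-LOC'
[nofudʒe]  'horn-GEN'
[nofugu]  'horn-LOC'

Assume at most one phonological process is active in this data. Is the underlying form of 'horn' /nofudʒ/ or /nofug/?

The root 'horn' surfaces as [nofudʒe] and [nofugu], with a stem-final [dʒ] ~ [g] alternation.
But 'seed' keeps [g] in both environments ([fɔvuge], [fɔvugu]), so there is no rule changing /g/ to [dʒ] before the GEN suffix.
The alternation reflects depalatalization: palato-alveolar /dʒ/ becomes [g] when no front vowel follows. /dʒ/ is underlying.

/nofudʒ/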